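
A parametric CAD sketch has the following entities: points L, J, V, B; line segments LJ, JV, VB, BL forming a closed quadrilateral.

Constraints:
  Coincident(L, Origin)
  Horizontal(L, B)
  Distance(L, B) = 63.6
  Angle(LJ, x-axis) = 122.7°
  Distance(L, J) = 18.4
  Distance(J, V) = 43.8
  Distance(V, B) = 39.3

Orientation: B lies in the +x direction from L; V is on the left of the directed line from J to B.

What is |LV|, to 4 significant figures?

41.06

L is at the origin; LB is horizontal with |LB| = 63.6 and B in +x, so B = (63.6, 0). LJ runs at 122.7° with |LJ| = 18.4, so J = (-9.940, 15.48). V is determined by |JV| = 43.8 and |VB| = 39.3 together: it lies at the intersection of circle(J, 43.8) and circle(B, 39.3). With |JB| = 75.15, the foot of the radical line on JB is 40.06 from J and the perpendicular offset is √(43.8² − 40.06²) = 17.70. Taking the left-of-JB solution: V = (32.91, 24.55).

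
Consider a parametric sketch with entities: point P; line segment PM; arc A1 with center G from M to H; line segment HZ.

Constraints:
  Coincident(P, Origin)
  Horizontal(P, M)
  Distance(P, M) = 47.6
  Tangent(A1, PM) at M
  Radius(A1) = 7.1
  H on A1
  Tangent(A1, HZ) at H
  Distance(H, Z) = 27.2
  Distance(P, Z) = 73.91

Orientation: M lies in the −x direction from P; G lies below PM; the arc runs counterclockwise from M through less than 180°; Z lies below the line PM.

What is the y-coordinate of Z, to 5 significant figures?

-24.380

Checks: P.y = 0.00, M.y = 0.00 ✓; |GH| = 7.100 ✓; ∠(GH, HZ) = 90.00° ✓; |HZ| = 27.20 ✓; |PZ| = 73.91 ✓.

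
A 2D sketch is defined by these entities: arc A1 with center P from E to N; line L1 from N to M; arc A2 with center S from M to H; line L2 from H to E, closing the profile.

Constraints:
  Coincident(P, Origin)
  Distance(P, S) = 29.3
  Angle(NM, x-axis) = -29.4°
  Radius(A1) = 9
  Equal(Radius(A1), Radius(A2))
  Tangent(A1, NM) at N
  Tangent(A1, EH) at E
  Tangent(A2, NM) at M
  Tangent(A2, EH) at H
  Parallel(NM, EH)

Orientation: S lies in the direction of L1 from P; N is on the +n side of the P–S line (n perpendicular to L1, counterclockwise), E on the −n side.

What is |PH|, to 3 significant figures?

30.7

The slot axis is L1's direction at -29.4°, so u = (cos -29.4°, sin -29.4°) = (0.871, -0.491) and n = (−sin -29.4°, cos -29.4°) = (0.491, 0.871). P is at the origin and S lies 29.3 along u from P, so S = 29.3·u = (25.5, -14.4). Tangency of A1 to both parallel lines with radius 9.0 puts N and E at P ± 9.0·n: N = (4.42, 7.84), E = (-4.42, -7.84). Equal radii place M and H the same way about S: M = S + 9.0·n = (29.9, -6.54), H = S − 9.0·n = (21.1, -22.2). Then |PH| = |H − P| = 30.7.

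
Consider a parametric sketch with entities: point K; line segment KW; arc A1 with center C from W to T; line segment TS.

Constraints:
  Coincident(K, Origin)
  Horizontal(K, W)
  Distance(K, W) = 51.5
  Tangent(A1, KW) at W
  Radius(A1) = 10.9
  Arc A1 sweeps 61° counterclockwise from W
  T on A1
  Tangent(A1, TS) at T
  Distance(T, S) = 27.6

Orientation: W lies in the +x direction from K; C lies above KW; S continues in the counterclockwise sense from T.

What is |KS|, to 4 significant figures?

80.14

K is at the origin; KW is horizontal with |KW| = 51.5 and W on the +x side, so W = (51.50, 0.000). A1 meets KW tangentially, so CW is at right angles to KW, so C = W + (0, 10.9) = (51.50, 10.90). On A1, W sits at bearing -90° from C; a 61° counterclockwise sweep puts T at bearing -29°, so T = C + 10.9·(cos -29°, sin -29°) = (61.03, 5.616). The tangent condition forces CT to be normal to TS, so TS runs along (−sin -29°, cos -29°); with |TS| = 27.6, S = (74.41, 29.76). Then |KS| = |S − K| = 80.14.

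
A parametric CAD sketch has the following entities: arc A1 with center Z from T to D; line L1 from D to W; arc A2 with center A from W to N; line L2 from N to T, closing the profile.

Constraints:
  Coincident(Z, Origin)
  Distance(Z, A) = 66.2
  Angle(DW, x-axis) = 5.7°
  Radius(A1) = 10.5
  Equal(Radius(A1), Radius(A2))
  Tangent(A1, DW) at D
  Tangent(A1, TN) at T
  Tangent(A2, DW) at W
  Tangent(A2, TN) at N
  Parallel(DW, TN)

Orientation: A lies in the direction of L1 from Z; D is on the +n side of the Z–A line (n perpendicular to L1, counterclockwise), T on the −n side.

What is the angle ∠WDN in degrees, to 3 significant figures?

17.6°

The slot axis is L1's direction at 5.7°, so u = (cos 5.7°, sin 5.7°) = (0.995, 0.0993) and n = (−sin 5.7°, cos 5.7°) = (-0.0993, 0.995). Z is at the origin and A lies 66.2 along u from Z, so A = 66.2·u = (65.9, 6.57). Tangency of A1 to both parallel lines with radius 10.5 puts D and T at Z ± 10.5·n: D = (-1.04, 10.4), T = (1.04, -10.4). Equal radii place W and N the same way about A: W = A + 10.5·n = (64.8, 17.0), N = A − 10.5·n = (66.9, -3.87). Then cos ∠WDN = DW·DN / (|DW||DN|), giving 17.6°.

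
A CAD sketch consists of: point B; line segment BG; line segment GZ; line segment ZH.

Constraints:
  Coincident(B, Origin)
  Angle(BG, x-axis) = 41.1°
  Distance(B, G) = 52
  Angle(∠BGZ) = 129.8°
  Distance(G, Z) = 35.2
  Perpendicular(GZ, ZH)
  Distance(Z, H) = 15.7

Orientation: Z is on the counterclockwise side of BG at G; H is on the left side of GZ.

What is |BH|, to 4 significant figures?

72.65

B is at the origin; BG runs at 41.1° with length 52.0, so G = 52.0·(cos 41.1°, sin 41.1°) = (39.19, 34.18). ∠BGZ = 129.8°, so GZ runs at 41.1° + (180° − 129.8°) = 91.30° from the x-axis; with |GZ| = 35.2, Z = G + 35.2·(cos 91.30°, sin 91.30°) = (38.39, 69.37). The perpendicularity gives ZH at right angles to GZ; with |ZH| = 15.7 on the left of GZ, H = Z + 15.7·(-0.9997, -0.02269) = (22.69, 69.02). Then |BH| = |H − B| = 72.65.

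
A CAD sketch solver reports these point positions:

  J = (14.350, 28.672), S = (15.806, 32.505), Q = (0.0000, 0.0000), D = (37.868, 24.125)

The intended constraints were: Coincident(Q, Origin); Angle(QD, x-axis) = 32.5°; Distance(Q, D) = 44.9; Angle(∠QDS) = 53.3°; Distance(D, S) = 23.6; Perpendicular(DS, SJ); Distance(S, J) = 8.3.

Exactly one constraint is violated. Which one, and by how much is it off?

Distance(S, J) = 8.3 — off by 4.20.

Q = (0.00, 0.00) ✓; QD at 32.50° ✓; |QD| = 44.90 ✓; ∠QDS = 53.30° ✓; |DS| = 23.60 ✓; ∠(DS, SJ) = 90.00° ✓; |SJ| = 4.100 ✗.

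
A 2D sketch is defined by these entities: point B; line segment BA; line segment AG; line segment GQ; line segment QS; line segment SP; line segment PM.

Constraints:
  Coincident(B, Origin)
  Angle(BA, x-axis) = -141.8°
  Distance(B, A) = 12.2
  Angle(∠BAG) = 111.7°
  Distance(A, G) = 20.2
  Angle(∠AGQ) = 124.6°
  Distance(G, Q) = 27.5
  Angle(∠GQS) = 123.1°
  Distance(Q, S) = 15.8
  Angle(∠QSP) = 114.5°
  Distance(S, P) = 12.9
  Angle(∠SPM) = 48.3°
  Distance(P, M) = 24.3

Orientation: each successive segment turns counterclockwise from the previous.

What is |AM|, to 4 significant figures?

37.55

∠QSP = 114.5° gives SP at 104.3° from the x-axis; with |SP| = 12.9, P = (31.42, -13.06). ∠SPM = 48.3° gives PM at -124.0° from the x-axis; with |PM| = 24.3, M = (17.83, -33.20). Then |AM| = |M − A| = 37.55.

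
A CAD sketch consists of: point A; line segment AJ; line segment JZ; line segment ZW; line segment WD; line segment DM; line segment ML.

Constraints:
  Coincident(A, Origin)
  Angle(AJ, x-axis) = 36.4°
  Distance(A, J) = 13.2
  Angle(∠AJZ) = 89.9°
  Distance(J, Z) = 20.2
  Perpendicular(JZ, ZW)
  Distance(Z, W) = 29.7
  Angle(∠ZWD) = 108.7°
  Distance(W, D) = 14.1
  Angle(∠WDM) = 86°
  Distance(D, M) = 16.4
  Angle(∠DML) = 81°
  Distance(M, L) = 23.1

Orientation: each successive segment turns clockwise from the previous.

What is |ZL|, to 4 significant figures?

16.97

A is at the origin; AJ runs at 36.4° with length 13.2, so J = (10.62, 7.833). ∠AJZ = 89.9° gives JZ at -53.70° from the x-axis; with |JZ| = 20.2, Z = (22.58, -8.447). JZ ⟂ ZW, so ZW runs at -143.7°; with |ZW| = 29.7, W = (-1.353, -26.03). ∠ZWD = 108.7° gives WD at 145.0° from the x-axis; with |WD| = 14.1, D = (-12.90, -17.94). ∠WDM = 86.0° gives DM at 51.00° from the x-axis; with |DM| = 16.4, M = (-2.582, -5.197). ∠DML = 81.0° gives ML at -48.00° from the x-axis; with |ML| = 23.1, L = (12.87, -22.36). Then |ZL| = |L − Z| = 16.97.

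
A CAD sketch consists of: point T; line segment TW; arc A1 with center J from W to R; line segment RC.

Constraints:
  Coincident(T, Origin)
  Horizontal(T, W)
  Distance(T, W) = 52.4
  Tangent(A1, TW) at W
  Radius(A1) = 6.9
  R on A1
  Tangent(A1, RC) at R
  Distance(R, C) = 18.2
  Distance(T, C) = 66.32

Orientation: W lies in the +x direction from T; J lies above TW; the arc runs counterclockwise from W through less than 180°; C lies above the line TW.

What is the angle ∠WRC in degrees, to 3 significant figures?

139°

Checks: T = (0.00, 0.00) ✓; |JW| = 6.900 ✓; |JR| = 6.900 ✓; ∠(JR, RC) = 90.00° ✓; |RC| = 18.20 ✓; |TC| = 66.32 ✓.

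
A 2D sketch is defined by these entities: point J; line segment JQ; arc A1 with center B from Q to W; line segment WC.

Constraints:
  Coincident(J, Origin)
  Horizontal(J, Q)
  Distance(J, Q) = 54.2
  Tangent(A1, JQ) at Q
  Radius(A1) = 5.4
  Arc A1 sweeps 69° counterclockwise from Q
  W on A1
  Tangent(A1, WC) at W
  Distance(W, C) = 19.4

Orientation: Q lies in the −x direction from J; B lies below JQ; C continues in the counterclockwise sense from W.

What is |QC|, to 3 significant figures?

24.7

J is at the origin; JQ is horizontal with |JQ| = 54.2 and Q on the −x side, so Q = (-54.2, 0.00). The tangent condition forces BQ to be normal to JQ, so B = Q + (0, -5.4) = (-54.2, -5.40). On A1, Q sits at bearing 90° from B; a 69° counterclockwise sweep puts W at bearing 159°, so W = B + 5.4·(cos 159°, sin 159°) = (-59.2, -3.46). A1 meets WC tangentially, so BW is at right angles to WC, so WC runs along (−sin 159°, cos 159°); with |WC| = 19.4, C = (-66.2, -21.6). Then |QC| = |C − Q| = 24.7.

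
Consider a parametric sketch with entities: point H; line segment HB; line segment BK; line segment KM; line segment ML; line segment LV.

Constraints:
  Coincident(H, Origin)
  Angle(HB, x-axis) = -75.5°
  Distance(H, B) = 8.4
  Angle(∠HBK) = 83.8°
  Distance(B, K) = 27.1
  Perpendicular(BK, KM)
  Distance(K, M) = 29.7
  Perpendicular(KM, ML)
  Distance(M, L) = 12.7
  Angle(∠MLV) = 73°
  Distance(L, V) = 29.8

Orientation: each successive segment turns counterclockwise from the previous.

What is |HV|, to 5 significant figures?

23.328

KM is perpendicular to ML, so ML runs at -159.30°; with |ML| = 12.7, L = (5.0754, 24.740). ∠MLV = 73.0° gives LV at -52.300° from the x-axis; with |LV| = 29.8, V = (23.299, 1.1618). Then |HV| = |V − H| = 23.328.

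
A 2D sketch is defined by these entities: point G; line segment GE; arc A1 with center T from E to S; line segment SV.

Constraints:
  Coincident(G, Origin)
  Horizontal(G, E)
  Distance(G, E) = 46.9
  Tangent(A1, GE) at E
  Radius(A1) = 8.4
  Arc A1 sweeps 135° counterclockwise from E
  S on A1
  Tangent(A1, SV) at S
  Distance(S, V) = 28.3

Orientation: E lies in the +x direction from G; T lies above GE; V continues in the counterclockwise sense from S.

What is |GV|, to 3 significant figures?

47.5

G is at the origin; G and E share the same y with |GE| = 46.9 and E on the +x side, so E = (46.9, 0.00). The tangent condition forces TE to be normal to GE, so T = E + (0, 8.4) = (46.9, 8.40). On A1, E sits at bearing -90° from T; a 135° counterclockwise sweep puts S at bearing 45°, so S = T + 8.4·(cos 45°, sin 45°) = (52.8, 14.3). Since A1 is tangent to SV there, TS ⟂ SV, so SV runs along (−sin 45°, cos 45°); with |SV| = 28.3, V = (32.8, 34.4). Then |GV| = |V − G| = 47.5.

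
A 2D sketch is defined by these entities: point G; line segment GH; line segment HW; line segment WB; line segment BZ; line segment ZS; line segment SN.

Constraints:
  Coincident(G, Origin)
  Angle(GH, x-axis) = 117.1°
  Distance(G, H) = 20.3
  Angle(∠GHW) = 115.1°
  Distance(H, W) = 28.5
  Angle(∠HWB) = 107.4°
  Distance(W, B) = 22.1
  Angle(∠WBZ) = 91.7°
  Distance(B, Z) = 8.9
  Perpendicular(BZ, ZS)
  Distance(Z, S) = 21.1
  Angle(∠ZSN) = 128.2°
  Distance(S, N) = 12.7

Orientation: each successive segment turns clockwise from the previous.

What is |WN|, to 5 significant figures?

6.8766

G is at the origin; GH runs at 117.1° with length 20.3, so H = (-9.2476, 18.071). ∠GHW = 115.1° gives HW at 52.200° from the x-axis; with |HW| = 28.5, W = (8.2203, 40.591). ∠HWB = 107.4° gives WB at -20.400° from the x-axis; with |WB| = 22.1, B = (28.934, 32.887). ∠WBZ = 91.7° gives BZ at -108.70° from the x-axis; with |BZ| = 8.9, Z = (26.081, 24.457). The perpendicularity gives ZS at right angles to BZ, so ZS runs at 161.30°; with |ZS| = 21.1, S = (6.0946, 31.222). ∠ZSN = 128.2° gives SN at 109.50° from the x-axis; with |SN| = 12.7, N = (1.8553, 43.194). Then |WN| = |N − W| = 6.8766.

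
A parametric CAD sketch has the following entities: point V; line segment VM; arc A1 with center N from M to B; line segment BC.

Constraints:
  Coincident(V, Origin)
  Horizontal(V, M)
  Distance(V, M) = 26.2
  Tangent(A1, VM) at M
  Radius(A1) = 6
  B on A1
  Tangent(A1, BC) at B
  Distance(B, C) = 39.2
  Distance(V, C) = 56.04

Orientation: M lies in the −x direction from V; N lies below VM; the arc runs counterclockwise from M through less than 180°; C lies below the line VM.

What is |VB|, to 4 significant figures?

32.72

V is at the origin; VM is horizontal with |VM| = 26.2 and M on the −x side, so M = (-26.20, 0.000). A1 meets VM tangentially, so NM is at right angles to VM, so N = M + (0, -6) = (-26.20, -6.000). Since NB ⟂ BC (tangency), |NC| = √(6.0² + 39.2²) = 39.66 regardless of where B sits on A1. So C lies on both circle(V, 56.04) and circle(N, 39.66); the below-VM intersection is C = (-33.40, -45.00). B is the foot of the tangent from C: B = (-32.20, -5.815).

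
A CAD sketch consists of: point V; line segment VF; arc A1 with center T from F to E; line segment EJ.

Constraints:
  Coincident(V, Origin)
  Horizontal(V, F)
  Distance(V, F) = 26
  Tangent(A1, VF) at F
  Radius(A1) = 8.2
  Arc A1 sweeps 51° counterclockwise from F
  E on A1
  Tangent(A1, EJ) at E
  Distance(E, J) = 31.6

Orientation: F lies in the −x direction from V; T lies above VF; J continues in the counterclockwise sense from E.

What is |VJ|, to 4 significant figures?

27.60

V is at the origin; V and F share the same y with |VF| = 26.0 and F on the −x side, so F = (-26.00, 0.000). The tangent condition forces TF to be normal to VF, so T = F + (0, 8.2) = (-26.00, 8.200). On A1, F sits at bearing -90° from T; a 51° counterclockwise sweep puts E at bearing -39°, so E = T + 8.2·(cos -39°, sin -39°) = (-19.63, 3.040). Since A1 is tangent to EJ there, TE ⟂ EJ, so EJ runs along (−sin -39°, cos -39°); with |EJ| = 31.6, J = (0.2591, 27.60). Then |VJ| = |J − V| = 27.60.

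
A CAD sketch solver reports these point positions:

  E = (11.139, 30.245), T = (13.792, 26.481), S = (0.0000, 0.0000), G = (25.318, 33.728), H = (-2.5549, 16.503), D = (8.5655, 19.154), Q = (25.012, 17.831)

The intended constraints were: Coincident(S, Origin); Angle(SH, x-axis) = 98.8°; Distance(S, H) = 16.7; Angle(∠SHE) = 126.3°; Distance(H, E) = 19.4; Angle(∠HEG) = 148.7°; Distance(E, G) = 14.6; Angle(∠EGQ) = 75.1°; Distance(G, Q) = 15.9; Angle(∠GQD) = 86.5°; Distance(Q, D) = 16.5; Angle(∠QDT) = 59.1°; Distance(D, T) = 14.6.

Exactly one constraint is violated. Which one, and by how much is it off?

Distance(D, T) = 14.6 — off by 5.60.

S = (0.00, 0.00) ✓; SH at 98.80° ✓; |SH| = 16.70 ✓; ∠SHE = 126.3° ✓; |HE| = 19.40 ✓; ∠HEG = 148.7° ✓; |EG| = 14.60 ✓; ∠EGQ = 75.10° ✓; |GQ| = 15.90 ✓; ∠GQD = 86.50° ✓; |QD| = 16.50 ✓; ∠QDT = 59.10° ✓; |DT| = 9.000 ✗.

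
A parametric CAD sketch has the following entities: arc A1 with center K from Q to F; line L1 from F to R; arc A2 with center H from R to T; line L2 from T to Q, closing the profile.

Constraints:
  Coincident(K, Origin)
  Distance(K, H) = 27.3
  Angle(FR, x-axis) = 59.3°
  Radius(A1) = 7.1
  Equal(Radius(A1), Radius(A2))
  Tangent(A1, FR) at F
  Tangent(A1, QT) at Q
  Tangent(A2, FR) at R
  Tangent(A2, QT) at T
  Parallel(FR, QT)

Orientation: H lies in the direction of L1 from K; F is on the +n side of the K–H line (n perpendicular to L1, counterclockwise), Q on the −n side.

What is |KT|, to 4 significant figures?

28.21

The slot axis is L1's direction at 59.3°, so u = (cos 59.3°, sin 59.3°) = (0.5105, 0.8599) and n = (−sin 59.3°, cos 59.3°) = (-0.8599, 0.5105). K is at the origin and H lies 27.3 along u from K, so H = 27.3·u = (13.94, 23.47). Tangency of A1 to both parallel lines with radius 7.1 puts F and Q at K ± 7.1·n: F = (-6.105, 3.625), Q = (6.105, -3.625). Equal radii place R and T the same way about H: R = H + 7.1·n = (7.833, 27.10), T = H − 7.1·n = (20.04, 19.85). Then |KT| = |T − K| = 28.21.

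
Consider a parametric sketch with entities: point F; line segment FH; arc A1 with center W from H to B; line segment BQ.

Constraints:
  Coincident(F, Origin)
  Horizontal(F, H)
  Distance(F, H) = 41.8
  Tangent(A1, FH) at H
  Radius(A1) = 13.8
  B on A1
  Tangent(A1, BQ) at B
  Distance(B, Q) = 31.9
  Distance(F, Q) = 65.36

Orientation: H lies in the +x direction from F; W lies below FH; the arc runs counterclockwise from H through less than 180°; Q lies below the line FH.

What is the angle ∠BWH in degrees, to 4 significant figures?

116.7°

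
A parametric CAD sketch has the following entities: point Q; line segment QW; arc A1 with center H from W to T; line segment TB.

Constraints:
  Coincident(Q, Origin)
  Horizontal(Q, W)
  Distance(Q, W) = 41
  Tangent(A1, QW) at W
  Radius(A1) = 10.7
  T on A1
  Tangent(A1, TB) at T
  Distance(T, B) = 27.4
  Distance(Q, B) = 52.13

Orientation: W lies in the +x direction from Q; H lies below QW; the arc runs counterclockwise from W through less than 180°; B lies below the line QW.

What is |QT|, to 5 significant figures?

32.757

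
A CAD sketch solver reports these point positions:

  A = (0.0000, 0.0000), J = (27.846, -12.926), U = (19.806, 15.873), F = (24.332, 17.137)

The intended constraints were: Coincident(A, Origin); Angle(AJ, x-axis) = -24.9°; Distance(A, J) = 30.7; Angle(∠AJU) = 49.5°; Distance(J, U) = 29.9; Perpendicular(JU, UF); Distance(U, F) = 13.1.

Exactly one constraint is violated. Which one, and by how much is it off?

Distance(U, F) = 13.1 — off by 8.40.

A = (0.00, 0.00) ✓; AJ at -24.90° ✓; |AJ| = 30.70 ✓; ∠AJU = 49.50° ✓; |JU| = 29.90 ✓; ∠(JU, UF) = 89.99° ✓; |UF| = 4.699 ✗.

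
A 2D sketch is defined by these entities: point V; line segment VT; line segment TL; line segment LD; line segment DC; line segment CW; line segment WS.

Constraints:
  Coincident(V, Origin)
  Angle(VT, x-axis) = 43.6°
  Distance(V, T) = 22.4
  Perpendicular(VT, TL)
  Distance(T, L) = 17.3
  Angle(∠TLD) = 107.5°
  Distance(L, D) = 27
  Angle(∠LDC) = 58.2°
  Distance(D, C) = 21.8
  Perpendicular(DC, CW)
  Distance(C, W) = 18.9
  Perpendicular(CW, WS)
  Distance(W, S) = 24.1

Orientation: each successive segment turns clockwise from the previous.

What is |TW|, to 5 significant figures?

9.1946

V is at the origin; VT runs at 43.6° with length 22.4, so T = (16.221, 15.447). VT is perpendicular to TL, so TL runs at -46.400°; with |TL| = 17.3, L = (28.152, 2.9193). ∠TLD = 107.5° gives LD at -118.90° from the x-axis; with |LD| = 27.0, D = (15.103, -20.718). ∠LDC = 58.2° gives DC at 119.30° from the x-axis; with |DC| = 21.8, C = (4.4347, -1.7071). The perpendicularity gives CW at right angles to DC, so CW runs at 29.300°; with |CW| = 18.9, W = (20.917, 7.5422). Then |TW| = |W − T| = 9.1946.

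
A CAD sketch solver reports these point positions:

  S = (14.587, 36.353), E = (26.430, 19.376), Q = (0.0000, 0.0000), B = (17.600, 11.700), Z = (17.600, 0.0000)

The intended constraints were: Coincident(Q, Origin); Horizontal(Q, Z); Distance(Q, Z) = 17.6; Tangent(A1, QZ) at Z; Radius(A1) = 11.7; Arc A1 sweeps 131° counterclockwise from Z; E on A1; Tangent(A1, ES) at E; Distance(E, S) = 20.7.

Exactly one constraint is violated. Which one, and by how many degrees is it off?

Tangent(A1, ES) at E — off by 6.10°.

Q = (0.00, 0.00) ✓; Q.y = 0.00, Z.y = 0.00 ✓; |QZ| = 17.60 ✓; ∠(BZ, ZQ) = 90.00° ✓; |BZ| = 11.70 ✓; bearing(B→E) − bearing(B→Z) = 131.0° ✓; |BE| = 11.70 ✓; ∠(BE, ES) = 96.10° ✗; |ES| = 20.70 ✓.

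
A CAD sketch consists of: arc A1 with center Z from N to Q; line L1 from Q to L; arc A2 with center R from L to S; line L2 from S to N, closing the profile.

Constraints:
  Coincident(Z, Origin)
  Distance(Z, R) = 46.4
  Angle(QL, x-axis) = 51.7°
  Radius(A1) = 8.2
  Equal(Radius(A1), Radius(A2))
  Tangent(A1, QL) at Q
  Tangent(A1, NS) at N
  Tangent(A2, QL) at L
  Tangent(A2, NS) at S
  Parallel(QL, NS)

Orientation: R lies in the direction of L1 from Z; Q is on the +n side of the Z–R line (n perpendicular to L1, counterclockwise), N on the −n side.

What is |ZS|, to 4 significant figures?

47.12

The slot axis is L1's direction at 51.7°, so u = (cos 51.7°, sin 51.7°) = (0.6198, 0.7848) and n = (−sin 51.7°, cos 51.7°) = (-0.7848, 0.6198). Z is at the origin and R lies 46.4 along u from Z, so R = 46.4·u = (28.76, 36.41). Tangency of A1 to both parallel lines with radius 8.2 puts Q and N at Z ± 8.2·n: Q = (-6.435, 5.082), N = (6.435, -5.082). Equal radii place L and S the same way about R: L = R + 8.2·n = (22.32, 41.50), S = R − 8.2·n = (35.19, 31.33). Then |ZS| = |S − Z| = 47.12.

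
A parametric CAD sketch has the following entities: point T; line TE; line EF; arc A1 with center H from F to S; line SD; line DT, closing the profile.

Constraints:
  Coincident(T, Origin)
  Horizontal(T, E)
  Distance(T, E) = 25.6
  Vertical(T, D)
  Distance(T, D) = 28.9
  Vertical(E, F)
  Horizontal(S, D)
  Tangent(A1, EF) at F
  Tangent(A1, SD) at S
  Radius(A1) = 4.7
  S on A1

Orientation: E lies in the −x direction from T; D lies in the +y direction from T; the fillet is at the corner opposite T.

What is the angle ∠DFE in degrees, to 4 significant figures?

100.4°

The virtual corner opposite T is at (-25.60, 28.90). Tangency of A1 to EF means the radius HF is perpendicular to EF and the tangent condition forces HS to be normal to SD, with radius 4.7, so the center H sits 4.7 in from both sides at H = (-20.90, 24.20). That places the tangent points at F = (-25.60, 24.20) on EF and S = (-20.90, 28.90) on SD. Then cos ∠DFE = FD·FE / (|FD||FE|), giving 100.4°.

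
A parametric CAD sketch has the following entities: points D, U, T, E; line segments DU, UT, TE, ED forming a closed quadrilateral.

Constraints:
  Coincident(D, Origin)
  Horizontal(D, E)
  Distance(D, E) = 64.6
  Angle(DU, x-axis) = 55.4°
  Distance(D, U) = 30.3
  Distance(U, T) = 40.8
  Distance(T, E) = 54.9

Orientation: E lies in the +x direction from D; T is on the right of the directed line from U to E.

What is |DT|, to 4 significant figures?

19.58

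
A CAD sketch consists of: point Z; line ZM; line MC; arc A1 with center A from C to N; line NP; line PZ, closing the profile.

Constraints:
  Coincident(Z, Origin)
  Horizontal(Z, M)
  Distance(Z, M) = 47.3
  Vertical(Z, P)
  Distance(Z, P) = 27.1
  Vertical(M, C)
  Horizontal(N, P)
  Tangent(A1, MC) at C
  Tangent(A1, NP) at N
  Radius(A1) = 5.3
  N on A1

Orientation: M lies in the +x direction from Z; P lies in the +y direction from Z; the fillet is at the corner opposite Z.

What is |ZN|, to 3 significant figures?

50.0

Z is at the origin; Z and M share the same y with |ZM| = 47.3 and M on the +x side, so M = (47.3, 0.00). ZP is vertical with |ZP| = 27.1 and P on the +y side, so P = (0.00, 27.1). The virtual corner opposite Z is at (47.3, 27.1). Since A1 is tangent to MC there, AC ⟂ MC and since A1 is tangent to NP there, AN ⟂ NP, with radius 5.3, so the center A sits 5.3 in from both sides at A = (42.0, 21.8). That places the tangent points at C = (47.3, 21.8) on MC and N = (42.0, 27.1) on NP. Then |ZN| = |N − Z| = 50.0.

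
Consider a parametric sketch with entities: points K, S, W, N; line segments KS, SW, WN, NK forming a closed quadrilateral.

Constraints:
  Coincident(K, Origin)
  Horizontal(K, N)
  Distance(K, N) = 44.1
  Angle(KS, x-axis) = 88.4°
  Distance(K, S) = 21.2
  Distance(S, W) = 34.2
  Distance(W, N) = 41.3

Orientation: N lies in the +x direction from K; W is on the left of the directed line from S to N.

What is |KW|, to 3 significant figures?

49.0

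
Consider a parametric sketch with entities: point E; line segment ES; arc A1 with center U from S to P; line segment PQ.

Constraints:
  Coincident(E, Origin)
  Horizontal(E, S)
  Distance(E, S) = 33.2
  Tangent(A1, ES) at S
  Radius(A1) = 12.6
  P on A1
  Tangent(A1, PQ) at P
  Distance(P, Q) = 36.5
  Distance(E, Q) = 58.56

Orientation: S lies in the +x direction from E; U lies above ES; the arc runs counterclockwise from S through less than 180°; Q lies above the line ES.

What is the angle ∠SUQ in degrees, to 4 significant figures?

173.5°

E is at the origin; ES is horizontal with |ES| = 33.2 and S on the +x side, so S = (33.20, 0.000). The tangent condition forces US to be normal to ES, so U = S + (0, 12.6) = (33.20, 12.60). Since UP ⟂ PQ (tangency), |UQ| = √(12.6² + 36.5²) = 38.61 regardless of where P sits on A1. So Q lies on both circle(E, 58.56) and circle(U, 38.61); the above-ES intersection is Q = (28.84, 50.97). P is the foot of the tangent from Q: P = (44.57, 18.03).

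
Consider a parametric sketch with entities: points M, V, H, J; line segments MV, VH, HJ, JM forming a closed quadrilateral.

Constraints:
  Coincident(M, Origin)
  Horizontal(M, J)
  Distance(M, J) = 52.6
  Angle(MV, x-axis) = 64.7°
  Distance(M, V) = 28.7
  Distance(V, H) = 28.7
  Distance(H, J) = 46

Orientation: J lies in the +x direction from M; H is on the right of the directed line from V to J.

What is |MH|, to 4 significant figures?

7.006

Checks: M.y = 0.00, J.y = 0.00 ✓; |VH| = 28.70 ✓; |HJ| = 46.00 ✓.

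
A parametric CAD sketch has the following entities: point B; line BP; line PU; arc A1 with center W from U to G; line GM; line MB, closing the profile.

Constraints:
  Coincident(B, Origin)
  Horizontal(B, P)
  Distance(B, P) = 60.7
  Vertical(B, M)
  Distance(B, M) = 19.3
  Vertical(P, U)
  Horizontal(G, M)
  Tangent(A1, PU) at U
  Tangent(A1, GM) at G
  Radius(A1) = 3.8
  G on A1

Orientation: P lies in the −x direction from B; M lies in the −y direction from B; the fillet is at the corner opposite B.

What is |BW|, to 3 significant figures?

59.0

B and M share the same x with |BM| = 19.3 and M on the −y side, so M = (0.00, -19.3). The virtual corner opposite B is at (-60.7, -19.3). The tangent condition forces WU to be normal to PU and tangency of A1 to GM means the radius WG is perpendicular to GM, with radius 3.8, so the center W sits 3.8 in from both sides at W = (-56.9, -15.5). Then |BW| = |W − B| = 59.0.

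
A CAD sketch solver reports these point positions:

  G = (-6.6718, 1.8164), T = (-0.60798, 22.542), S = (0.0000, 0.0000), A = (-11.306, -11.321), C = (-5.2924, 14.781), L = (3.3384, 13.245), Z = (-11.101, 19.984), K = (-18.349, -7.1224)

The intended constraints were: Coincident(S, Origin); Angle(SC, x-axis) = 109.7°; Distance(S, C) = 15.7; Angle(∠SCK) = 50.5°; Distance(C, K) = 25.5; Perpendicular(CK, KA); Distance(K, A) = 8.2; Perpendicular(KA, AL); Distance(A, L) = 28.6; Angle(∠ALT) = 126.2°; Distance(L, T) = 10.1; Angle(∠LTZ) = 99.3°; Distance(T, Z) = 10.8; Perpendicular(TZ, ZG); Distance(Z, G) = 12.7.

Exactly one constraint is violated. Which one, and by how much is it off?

Distance(Z, G) = 12.7 — off by 6.00.

S = (0.00, 0.00) ✓; SC at 109.7° ✓; |SC| = 15.70 ✓; ∠SCK = 50.50° ✓; |CK| = 25.50 ✓; ∠(CK, KA) = 90.00° ✓; |KA| = 8.200 ✓; ∠(KA, AL) = 90.00° ✓; |AL| = 28.60 ✓; ∠ALT = 126.2° ✓; |LT| = 10.10 ✓; ∠LTZ = 99.30° ✓; |TZ| = 10.80 ✓; ∠(TZ, ZG) = 90.00° ✓; |ZG| = 18.70 ✗.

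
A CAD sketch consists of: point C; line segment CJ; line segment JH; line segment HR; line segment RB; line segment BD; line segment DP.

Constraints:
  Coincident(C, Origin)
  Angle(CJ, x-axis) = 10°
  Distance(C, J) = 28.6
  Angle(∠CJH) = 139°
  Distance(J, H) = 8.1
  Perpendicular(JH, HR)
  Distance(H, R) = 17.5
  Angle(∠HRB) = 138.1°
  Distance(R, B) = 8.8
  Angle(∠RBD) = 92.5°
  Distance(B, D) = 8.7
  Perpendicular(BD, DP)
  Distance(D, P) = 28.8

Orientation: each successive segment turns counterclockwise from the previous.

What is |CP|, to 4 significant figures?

41.91

C is at the origin; CJ runs at 10.0° with length 28.6, so J = (28.17, 4.966). ∠CJH = 139.0° gives JH at 51.00° from the x-axis; with |JH| = 8.1, H = (33.26, 11.26). The perpendicularity gives HR at right angles to JH, so HR runs at 141.0°; with |HR| = 17.5, R = (19.66, 22.27). ∠HRB = 138.1° gives RB at -177.1° from the x-axis; with |RB| = 8.8, B = (10.87, 21.83). ∠RBD = 92.5° gives BD at -89.60° from the x-axis; with |BD| = 8.7, D = (10.93, 13.13). The perpendicularity gives DP at right angles to BD, so DP runs at 0.4000°; with |DP| = 28.8, P = (39.73, 13.33). Then |CP| = |P − C| = 41.91.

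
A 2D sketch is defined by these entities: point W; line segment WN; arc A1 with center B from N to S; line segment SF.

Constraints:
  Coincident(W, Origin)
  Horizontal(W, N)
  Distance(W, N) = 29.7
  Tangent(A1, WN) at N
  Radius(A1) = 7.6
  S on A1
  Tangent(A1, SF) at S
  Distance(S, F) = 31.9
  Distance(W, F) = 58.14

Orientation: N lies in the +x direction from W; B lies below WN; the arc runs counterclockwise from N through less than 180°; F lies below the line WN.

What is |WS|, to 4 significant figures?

27.17

W is at the origin; W and N share the same y with |WN| = 29.7 and N on the +x side, so N = (29.70, 0.000). Tangency of A1 to WN means the radius BN is perpendicular to WN, so B = N + (0, -7.6) = (29.70, -7.600). Since BS ⟂ SF (tangency), |BF| = √(7.6² + 31.9²) = 32.79 regardless of where S sits on A1. So F lies on both circle(W, 58.14) and circle(B, 32.79); the below-WN intersection is F = (45.30, -36.44). S is the foot of the tangent from F: S = (24.03, -12.67).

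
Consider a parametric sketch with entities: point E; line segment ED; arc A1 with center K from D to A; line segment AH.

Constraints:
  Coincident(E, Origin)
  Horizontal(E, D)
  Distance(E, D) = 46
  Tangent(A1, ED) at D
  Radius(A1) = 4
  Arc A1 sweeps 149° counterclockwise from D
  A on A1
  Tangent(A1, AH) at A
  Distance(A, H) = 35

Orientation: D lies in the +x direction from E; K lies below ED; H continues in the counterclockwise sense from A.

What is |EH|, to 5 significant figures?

78.200

On A1, D sits at bearing 90° from K; a 149° counterclockwise sweep puts A at bearing 239°, so A = K + 4.0·(cos 239°, sin 239°) = (43.940, -7.4287). Tangency of A1 to AH means the radius KA is perpendicular to AH, so AH runs along (−sin 239°, cos 239°); with |AH| = 35.0, H = (73.941, -25.455). Then |EH| = |H − E| = 78.200.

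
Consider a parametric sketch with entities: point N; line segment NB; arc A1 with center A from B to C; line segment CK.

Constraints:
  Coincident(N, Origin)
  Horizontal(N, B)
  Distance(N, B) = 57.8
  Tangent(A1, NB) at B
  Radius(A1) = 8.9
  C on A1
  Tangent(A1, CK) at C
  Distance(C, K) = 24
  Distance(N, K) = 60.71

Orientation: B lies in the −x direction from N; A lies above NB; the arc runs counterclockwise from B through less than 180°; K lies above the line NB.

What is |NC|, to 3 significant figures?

49.8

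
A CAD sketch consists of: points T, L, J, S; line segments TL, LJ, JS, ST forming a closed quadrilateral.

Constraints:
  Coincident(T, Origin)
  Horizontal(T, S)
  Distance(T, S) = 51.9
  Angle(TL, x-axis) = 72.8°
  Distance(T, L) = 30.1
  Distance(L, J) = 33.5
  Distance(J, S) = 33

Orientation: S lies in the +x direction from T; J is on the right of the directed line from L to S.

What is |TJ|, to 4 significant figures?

19.31

Checks: |LJ| = 33.50 ✓; |JS| = 33.00 ✓.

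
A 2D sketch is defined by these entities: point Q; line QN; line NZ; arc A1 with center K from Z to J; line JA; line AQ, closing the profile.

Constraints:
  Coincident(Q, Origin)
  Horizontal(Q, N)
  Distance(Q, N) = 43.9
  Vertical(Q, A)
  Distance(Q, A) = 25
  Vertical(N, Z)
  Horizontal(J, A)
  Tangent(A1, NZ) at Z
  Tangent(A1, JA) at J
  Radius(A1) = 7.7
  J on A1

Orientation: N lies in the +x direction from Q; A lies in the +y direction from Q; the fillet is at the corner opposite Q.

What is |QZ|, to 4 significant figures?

47.19

The virtual corner opposite Q is at (43.90, 25.00). Tangency of A1 to NZ means the radius KZ is perpendicular to NZ and A1 meets JA tangentially, so KJ is at right angles to JA, with radius 7.7, so the center K sits 7.7 in from both sides at K = (36.20, 17.30). That places the tangent points at Z = (43.90, 17.30) on NZ and J = (36.20, 25.00) on JA. Then |QZ| = |Z − Q| = 47.19.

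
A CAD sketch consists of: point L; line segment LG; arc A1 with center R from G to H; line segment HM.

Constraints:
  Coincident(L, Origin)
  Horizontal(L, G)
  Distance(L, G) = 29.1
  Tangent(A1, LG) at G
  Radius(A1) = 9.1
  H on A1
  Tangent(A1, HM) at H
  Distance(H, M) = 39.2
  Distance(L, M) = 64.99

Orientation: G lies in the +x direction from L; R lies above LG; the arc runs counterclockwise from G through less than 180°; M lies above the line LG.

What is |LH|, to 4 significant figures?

38.64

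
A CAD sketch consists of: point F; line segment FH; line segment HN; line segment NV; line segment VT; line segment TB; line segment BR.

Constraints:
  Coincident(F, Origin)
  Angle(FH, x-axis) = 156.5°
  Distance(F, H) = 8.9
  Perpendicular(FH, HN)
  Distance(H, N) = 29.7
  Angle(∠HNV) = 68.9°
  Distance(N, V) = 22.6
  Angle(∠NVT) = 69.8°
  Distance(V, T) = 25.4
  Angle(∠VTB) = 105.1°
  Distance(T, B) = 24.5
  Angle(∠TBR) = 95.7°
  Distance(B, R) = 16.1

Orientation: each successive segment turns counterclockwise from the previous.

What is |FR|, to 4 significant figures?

35.26

F is at the origin; FH runs at 156.5° with length 8.9, so H = (-8.162, 3.549). FH is perpendicular to HN, so HN runs at -113.5°; with |HN| = 29.7, N = (-20.00, -23.69). ∠HNV = 68.9° gives NV at -2.400° from the x-axis; with |NV| = 22.6, V = (2.575, -24.63). ∠NVT = 69.8° gives VT at 107.8° from the x-axis; with |VT| = 25.4, T = (-5.189, -0.4501). ∠VTB = 105.1° gives TB at -177.3° from the x-axis; with |TB| = 24.5, B = (-29.66, -1.604). ∠TBR = 95.7° gives BR at -93.00° from the x-axis; with |BR| = 16.1, R = (-30.50, -17.68). Then |FR| = |R − F| = 35.26.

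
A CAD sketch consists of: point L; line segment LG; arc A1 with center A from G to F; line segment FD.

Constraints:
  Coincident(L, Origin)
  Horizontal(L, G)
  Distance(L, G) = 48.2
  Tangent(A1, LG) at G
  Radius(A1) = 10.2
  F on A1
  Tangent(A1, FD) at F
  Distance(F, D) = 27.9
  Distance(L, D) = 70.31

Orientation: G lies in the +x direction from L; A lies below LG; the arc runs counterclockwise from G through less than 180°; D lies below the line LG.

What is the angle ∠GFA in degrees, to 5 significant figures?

23.969°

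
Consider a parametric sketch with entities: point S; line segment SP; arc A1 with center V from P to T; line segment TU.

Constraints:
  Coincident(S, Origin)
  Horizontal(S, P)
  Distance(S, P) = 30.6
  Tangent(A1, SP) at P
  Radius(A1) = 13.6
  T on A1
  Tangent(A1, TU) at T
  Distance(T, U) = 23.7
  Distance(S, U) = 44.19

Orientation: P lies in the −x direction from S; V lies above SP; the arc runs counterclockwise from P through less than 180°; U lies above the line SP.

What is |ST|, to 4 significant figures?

23.20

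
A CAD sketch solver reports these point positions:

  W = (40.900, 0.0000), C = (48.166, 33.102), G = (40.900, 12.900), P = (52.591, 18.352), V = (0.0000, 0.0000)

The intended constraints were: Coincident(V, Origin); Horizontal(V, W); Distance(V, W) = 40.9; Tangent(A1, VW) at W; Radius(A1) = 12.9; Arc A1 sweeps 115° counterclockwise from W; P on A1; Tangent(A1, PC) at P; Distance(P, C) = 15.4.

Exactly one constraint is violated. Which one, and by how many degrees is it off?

Tangent(A1, PC) at P — off by 8.30°.

V = (0.00, 0.00) ✓; V.y = 0.00, W.y = 0.00 ✓; |VW| = 40.90 ✓; ∠(GW, WV) = 90.00° ✓; |GW| = 12.90 ✓; bearing(G→P) − bearing(G→W) = 115.0° ✓; |GP| = 12.90 ✓; ∠(GP, PC) = 98.30° ✗; |PC| = 15.40 ✓.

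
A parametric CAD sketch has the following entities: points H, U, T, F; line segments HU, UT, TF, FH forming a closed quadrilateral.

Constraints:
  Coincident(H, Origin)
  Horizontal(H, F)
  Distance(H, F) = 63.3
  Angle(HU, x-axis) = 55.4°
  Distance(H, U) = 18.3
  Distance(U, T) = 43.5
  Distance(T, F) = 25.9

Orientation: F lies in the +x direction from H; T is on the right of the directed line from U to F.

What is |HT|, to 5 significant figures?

44.559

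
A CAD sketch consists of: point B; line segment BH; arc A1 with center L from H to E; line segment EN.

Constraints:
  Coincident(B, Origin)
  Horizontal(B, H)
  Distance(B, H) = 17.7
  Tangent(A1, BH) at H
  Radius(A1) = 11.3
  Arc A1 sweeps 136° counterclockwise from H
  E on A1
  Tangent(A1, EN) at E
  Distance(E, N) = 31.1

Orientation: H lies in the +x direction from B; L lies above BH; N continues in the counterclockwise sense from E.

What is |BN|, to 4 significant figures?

41.16

B is at the origin; B and H share the same y with |BH| = 17.7 and H on the +x side, so H = (17.70, 0.000). Since A1 is tangent to BH there, LH ⟂ BH, so L = H + (0, 11.3) = (17.70, 11.30). On A1, H sits at bearing -90° from L; a 136° counterclockwise sweep puts E at bearing 46°, so E = L + 11.3·(cos 46°, sin 46°) = (25.55, 19.43). Since A1 is tangent to EN there, LE ⟂ EN, so EN runs along (−sin 46°, cos 46°); with |EN| = 31.1, N = (3.178, 41.03). Then |BN| = |N − B| = 41.16.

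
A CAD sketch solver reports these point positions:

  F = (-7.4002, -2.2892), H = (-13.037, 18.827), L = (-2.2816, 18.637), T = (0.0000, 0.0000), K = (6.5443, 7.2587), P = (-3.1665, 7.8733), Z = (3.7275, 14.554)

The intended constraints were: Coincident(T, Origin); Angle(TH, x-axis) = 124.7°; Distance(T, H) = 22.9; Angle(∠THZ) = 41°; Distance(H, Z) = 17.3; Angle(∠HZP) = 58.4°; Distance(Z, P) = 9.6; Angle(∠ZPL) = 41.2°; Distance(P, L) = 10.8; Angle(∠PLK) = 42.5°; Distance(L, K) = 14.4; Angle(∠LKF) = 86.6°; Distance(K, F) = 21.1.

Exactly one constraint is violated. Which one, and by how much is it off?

Distance(K, F) = 21.1 — off by 4.20.

T = (0.00, 0.00) ✓; TH at 124.7° ✓; |TH| = 22.90 ✓; ∠THZ = 41.00° ✓; |HZ| = 17.30 ✓; ∠HZP = 58.40° ✓; |ZP| = 9.600 ✓; ∠ZPL = 41.20° ✓; |PL| = 10.80 ✓; ∠PLK = 42.50° ✓; |LK| = 14.40 ✓; ∠LKF = 86.60° ✓; |KF| = 16.90 ✗.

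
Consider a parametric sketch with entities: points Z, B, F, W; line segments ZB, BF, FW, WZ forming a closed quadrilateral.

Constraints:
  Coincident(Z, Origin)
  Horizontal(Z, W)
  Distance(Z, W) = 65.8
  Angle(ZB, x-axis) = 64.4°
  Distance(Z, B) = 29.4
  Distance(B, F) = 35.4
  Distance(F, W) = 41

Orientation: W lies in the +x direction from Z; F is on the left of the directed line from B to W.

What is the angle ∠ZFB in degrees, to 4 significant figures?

21.80°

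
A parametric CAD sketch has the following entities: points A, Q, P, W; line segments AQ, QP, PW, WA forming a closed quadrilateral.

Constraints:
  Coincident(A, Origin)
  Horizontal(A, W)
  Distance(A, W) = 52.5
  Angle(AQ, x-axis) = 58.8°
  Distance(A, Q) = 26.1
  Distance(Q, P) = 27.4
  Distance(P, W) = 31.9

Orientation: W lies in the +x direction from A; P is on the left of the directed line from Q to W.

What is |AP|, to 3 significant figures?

49.6

Checks: |QP| = 27.40 ✓; |PW| = 31.90 ✓.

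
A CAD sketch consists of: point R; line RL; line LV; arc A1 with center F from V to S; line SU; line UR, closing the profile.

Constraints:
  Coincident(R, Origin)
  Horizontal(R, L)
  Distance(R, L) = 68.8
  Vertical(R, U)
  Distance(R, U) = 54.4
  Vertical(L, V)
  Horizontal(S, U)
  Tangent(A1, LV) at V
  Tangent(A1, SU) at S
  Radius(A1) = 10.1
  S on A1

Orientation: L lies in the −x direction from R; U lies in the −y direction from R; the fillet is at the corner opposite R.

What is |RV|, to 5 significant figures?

81.829

R is at the origin; R and L share the same y with |RL| = 68.8 and L on the −x side, so L = (-68.800, 0.0000). RU is vertical with |RU| = 54.4 and U on the −y side, so U = (0.0000, -54.400). The virtual corner opposite R is at (-68.800, -54.400). Tangency of A1 to LV means the radius FV is perpendicular to LV and the tangent condition forces FS to be normal to SU, with radius 10.1, so the center F sits 10.1 in from both sides at F = (-58.700, -44.300). That places the tangent points at V = (-68.800, -44.300) on LV and S = (-58.700, -54.400) on SU. Then |RV| = |V − R| = 81.829.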